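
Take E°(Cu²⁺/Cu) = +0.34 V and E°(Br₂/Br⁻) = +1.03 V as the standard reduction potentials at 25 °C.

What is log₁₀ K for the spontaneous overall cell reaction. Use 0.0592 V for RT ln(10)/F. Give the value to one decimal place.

Cathode: Br₂/Br⁻; anode: Cu²⁺/Cu. E°cell = +0.69 V, n = 2.
log K = nE°cell / 0.0592 = (2)(+0.69) / 0.0592 = 23.3.

23.3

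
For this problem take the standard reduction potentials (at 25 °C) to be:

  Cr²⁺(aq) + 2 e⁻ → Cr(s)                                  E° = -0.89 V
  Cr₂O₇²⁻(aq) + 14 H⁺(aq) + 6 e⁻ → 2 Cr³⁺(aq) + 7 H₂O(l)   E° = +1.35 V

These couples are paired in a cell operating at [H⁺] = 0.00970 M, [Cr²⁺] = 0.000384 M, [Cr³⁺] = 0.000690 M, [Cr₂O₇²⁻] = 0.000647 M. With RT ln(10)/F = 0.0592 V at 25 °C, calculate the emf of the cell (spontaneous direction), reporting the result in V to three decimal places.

+2.094 V

Cr₂O₇²⁻/Cr³⁺ is the cathode (higher E°), Cr²⁺/Cr the anode: E°cell = +1.35 − (-0.89) = +2.24 V, n = 6.
Overall: Cr₂O₇²⁻(aq) + 14 H⁺(aq) + 3 Cr(s) → 2 Cr³⁺(aq) + 7 H₂O(l) + 3 Cr²⁺(aq)
Q = [Cr³⁺]^2·[Cr²⁺]^3 / ([Cr₂O₇²⁻]·[H⁺]^14); log Q = 14.805.
E = E° − (0.0592/n) log Q = +2.24 − (0.0592/6)(14.805) = +2.094 V.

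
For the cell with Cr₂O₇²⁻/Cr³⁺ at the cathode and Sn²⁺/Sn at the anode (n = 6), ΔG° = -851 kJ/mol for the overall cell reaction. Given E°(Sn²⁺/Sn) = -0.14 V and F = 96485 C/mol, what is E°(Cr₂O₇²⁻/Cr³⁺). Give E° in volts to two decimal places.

+1.33 V

E°cell = −ΔG°/(nF) = −(-851×10³)/((6)(96485)) = +1.470 V.
Since Cr₂O₇²⁻/Cr³⁺ is the cathode and Sn²⁺/Sn the anode, E°cell = E°(Cr₂O₇²⁻/Cr³⁺) − E°(Sn²⁺/Sn).
So E°(Cr₂O₇²⁻/Cr³⁺) = E°cell + E°(Sn²⁺/Sn) = +1.470 + (-0.14) = +1.33 V.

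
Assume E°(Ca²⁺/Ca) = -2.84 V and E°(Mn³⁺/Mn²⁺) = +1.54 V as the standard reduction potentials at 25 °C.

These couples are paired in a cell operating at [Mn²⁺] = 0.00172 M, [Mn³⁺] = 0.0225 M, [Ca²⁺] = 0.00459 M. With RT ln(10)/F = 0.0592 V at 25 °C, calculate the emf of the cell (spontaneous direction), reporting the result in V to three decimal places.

Mn³⁺/Mn²⁺ is the cathode (higher E°), Ca²⁺/Ca the anode: E°cell = +1.54 − (-2.84) = +4.38 V, n = 2.
Overall: 2 Mn³⁺(aq) + Ca(s) → 2 Mn²⁺(aq) + Ca²⁺(aq)
Q = [Mn²⁺]^2·[Ca²⁺] / ([Mn³⁺]^2); log Q = -4.571.
E = E° − (0.0592/n) log Q = +4.38 − (0.0592/2)(-4.571) = +4.515 V.

+4.515 V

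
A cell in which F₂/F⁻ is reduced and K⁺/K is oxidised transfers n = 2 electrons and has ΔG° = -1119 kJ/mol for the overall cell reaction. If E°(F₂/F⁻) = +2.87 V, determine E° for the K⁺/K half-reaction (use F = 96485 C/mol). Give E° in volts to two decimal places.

E°cell = −ΔG°/(nF) = −(-1119×10³)/((2)(96485)) = +5.799 V.
Since F₂/F⁻ is the cathode and K⁺/K the anode, E°cell = E°(F₂/F⁻) − E°(K⁺/K).
So E°(K⁺/K) = E°(F₂/F⁻) − E°cell = (+2.87) − (+5.799) = -2.93 V.

-2.93 V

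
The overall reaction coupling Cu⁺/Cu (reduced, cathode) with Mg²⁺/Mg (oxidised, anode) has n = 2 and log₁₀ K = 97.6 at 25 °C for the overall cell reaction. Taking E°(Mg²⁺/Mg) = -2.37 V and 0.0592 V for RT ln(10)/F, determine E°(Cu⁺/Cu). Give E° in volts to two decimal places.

+0.52 V

E°cell = (0.0592/n)·log K = (0.0592/2)(97.6) = +2.889 V.
Since Cu⁺/Cu is the cathode and Mg²⁺/Mg the anode, E°cell = E°(Cu⁺/Cu) − E°(Mg²⁺/Mg).
So E°(Cu⁺/Cu) = E°cell + E°(Mg²⁺/Mg) = +2.889 + (-2.37) = +0.52 V.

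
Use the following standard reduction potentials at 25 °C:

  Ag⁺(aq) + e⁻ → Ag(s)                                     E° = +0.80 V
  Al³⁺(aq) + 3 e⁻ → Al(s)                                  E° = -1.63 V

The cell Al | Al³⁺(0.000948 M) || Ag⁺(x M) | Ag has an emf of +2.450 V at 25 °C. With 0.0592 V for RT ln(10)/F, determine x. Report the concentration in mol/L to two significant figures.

0.21 M

Ag⁺/Ag is the cathode, Al³⁺/Al the anode: E°cell = +2.43 V, n = 3.
Overall reaction: 3 Ag⁺(aq) + Al(s) → 3 Ag(s) + Al³⁺(aq); Q = [Al³⁺]^1/[Ag⁺]^3.
From E = E° − (0.0592/n) log Q: log Q = (E° − E)·n/0.0592 = (+2.43 − (+2.450))·3/0.0592 = -1.0135.
So 3·log[Ag⁺] = 1·log(0.000948) − log Q = -3.0232 − (-1.0135) = -2.0097; log[Ag⁺] = -2.0097 / 3 = -0.6699; [Ag⁺] = 10^(-0.6699) ≈ 0.21 M.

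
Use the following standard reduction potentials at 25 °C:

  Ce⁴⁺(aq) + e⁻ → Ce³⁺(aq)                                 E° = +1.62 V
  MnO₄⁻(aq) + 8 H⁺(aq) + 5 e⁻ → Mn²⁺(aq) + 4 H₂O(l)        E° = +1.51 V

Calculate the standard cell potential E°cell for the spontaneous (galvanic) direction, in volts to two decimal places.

The Ce⁴⁺/Ce³⁺ couple has the higher reduction potential, so it is the cathode; MnO₄⁻/Mn²⁺ is oxidised at the anode.
E°cell = E°(cathode) − E°(anode) = (+1.62) − (+1.51) = +0.11 V.
Since E°cell > 0, the reaction is spontaneous under standard conditions.

+0.11 V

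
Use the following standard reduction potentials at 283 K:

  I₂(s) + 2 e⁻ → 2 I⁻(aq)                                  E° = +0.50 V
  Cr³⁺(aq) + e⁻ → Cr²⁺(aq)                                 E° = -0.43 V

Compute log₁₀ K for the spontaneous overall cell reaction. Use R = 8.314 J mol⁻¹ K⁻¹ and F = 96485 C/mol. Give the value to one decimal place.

33.1

Cathode: I₂/I⁻; anode: Cr³⁺/Cr²⁺. E°cell = (+0.50) − (-0.43) = +0.93 V, with n = 2.
ΔG° = −nFE° = −RT ln K, so ln K = nFE°/(RT) = (2)(96485)(+0.93) / ((8.314)(283)) = 76.274.
log₁₀ K = 76.274 / ln 10 = 33.1.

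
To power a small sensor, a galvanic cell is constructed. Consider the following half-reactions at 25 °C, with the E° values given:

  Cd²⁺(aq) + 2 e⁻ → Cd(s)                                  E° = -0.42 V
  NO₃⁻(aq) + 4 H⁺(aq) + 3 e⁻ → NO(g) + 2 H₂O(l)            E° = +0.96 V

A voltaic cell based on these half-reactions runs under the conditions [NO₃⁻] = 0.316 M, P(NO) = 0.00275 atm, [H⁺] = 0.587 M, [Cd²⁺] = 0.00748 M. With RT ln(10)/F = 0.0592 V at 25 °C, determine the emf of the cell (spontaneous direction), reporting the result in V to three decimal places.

+1.465 V

NO₃⁻/NO is the cathode (higher E°), Cd²⁺/Cd the anode: E°cell = +0.96 − (-0.42) = +1.38 V, n = 6.
Overall: 2 NO₃⁻(aq) + 8 H⁺(aq) + 3 Cd(s) → 2 NO(g) + 4 H₂O(l) + 3 Cd²⁺(aq)
Q = P(NO)^2·[Cd²⁺]^3 / ([NO₃⁻]^2·[H⁺]^8); log Q = -8.648.
E = E° − (0.0592/n) log Q = +1.38 − (0.0592/6)(-8.648) = +1.465 V.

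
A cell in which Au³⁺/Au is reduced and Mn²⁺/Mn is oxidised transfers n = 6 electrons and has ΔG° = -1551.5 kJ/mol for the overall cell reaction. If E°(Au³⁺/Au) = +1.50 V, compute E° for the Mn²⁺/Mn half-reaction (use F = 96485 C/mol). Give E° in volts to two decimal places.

E°cell = −ΔG°/(nF) = −(-1551.5×10³)/((6)(96485)) = +2.680 V.
Since Au³⁺/Au is the cathode and Mn²⁺/Mn the anode, E°cell = E°(Au³⁺/Au) − E°(Mn²⁺/Mn).
So E°(Mn²⁺/Mn) = E°(Au³⁺/Au) − E°cell = (+1.50) − (+2.680) = -1.18 V.

-1.18 V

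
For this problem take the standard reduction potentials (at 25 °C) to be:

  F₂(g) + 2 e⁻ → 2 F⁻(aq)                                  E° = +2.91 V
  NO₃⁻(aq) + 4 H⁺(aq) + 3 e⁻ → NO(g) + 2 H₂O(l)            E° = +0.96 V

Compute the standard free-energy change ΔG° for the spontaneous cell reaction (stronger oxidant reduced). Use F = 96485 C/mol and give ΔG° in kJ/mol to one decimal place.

-1128.9 kJ/mol

F₂/F⁻ (E° = +2.91 V) is the cathode; NO₃⁻/NO (E° = +0.96 V) is the anode, so E°cell = +1.95 V.
Balancing electrons gives n = 6 (lcm of 2 and 3).
ΔG° = −nFE° = −(6)(96485)(+1.95) = -1,128,874 J = -1128.9 kJ/mol.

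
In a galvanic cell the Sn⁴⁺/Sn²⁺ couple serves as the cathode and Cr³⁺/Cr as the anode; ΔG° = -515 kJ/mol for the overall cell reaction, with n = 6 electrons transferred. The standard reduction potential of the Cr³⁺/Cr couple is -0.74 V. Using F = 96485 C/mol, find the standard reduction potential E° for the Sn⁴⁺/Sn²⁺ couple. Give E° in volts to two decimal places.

+0.15 V

E°cell = −ΔG°/(nF) = −(-515×10³)/((6)(96485)) = +0.890 V.
Since Sn⁴⁺/Sn²⁺ is the cathode and Cr³⁺/Cr the anode, E°cell = E°(Sn⁴⁺/Sn²⁺) − E°(Cr³⁺/Cr).
So E°(Sn⁴⁺/Sn²⁺) = E°cell + E°(Cr³⁺/Cr) = +0.890 + (-0.74) = +0.15 V.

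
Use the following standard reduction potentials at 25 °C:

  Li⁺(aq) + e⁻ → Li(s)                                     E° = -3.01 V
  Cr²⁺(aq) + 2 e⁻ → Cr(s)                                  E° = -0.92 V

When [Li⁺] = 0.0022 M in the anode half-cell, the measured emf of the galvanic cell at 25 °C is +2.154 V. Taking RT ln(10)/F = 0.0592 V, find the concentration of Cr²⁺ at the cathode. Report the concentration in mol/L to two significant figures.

0.00070 M

Cr²⁺/Cr is the cathode, Li⁺/Li the anode: E°cell = +2.09 V, n = 2.
Overall reaction: Cr²⁺(aq) + 2 Li(s) → Cr(s) + 2 Li⁺(aq); Q = [Li⁺]^2/[Cr²⁺]^1.
From E = E° − (0.0592/n) log Q: log Q = (E° − E)·n/0.0592 = (+2.09 − (+2.154))·2/0.0592 = -2.1622.
So 1·log[Cr²⁺] = 2·log(0.0022) − log Q = -5.3152 − (-2.1622) = -3.1530; [Cr²⁺] = 10^(-3.1530) ≈ 0.00070 M.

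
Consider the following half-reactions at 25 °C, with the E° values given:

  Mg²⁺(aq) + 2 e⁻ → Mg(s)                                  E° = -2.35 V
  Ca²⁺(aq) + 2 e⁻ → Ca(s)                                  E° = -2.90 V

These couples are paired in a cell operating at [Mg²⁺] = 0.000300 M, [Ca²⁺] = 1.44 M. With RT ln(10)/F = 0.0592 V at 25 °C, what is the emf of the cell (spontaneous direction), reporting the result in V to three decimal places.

Mg²⁺/Mg is the cathode (higher E°), Ca²⁺/Ca the anode: E°cell = -2.35 − (-2.90) = +0.55 V, n = 2.
Overall: Mg²⁺(aq) + Ca(s) → Mg(s) + Ca²⁺(aq)
Q = [Ca²⁺] / ([Mg²⁺]); log Q = 3.681.
E = E° − (0.0592/n) log Q = +0.55 − (0.0592/2)(3.681) = +0.441 V.

+0.441 V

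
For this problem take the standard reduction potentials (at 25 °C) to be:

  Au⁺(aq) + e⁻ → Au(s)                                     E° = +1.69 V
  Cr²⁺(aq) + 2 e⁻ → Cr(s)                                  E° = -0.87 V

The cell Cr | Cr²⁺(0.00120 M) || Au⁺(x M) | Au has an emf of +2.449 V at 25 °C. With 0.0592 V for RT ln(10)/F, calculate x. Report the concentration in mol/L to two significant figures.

Au⁺/Au is the cathode, Cr²⁺/Cr the anode: E°cell = +2.56 V, n = 2.
Overall reaction: 2 Au⁺(aq) + Cr(s) → 2 Au(s) + Cr²⁺(aq); Q = [Cr²⁺]^1/[Au⁺]^2.
From E = E° − (0.0592/n) log Q: log Q = (E° − E)·n/0.0592 = (+2.56 − (+2.449))·2/0.0592 = 3.7500.
So 2·log[Au⁺] = 1·log(0.0012) − log Q = -2.9208 − (3.7500) = -6.6708; log[Au⁺] = -6.6708 / 2 = -3.3354; [Au⁺] = 10^(-3.3354) ≈ 0.00046 M.

0.00046 M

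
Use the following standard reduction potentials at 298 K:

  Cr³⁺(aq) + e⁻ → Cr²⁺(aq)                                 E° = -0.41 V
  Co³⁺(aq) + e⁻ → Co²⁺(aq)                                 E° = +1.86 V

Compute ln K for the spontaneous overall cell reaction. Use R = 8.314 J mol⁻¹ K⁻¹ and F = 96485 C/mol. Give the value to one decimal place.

88.4

Cathode: Co³⁺/Co²⁺; anode: Cr³⁺/Cr²⁺. E°cell = (+1.86) − (-0.41) = +2.27 V, with n = 1.
ΔG° = −nFE° = −RT ln K, so ln K = nFE°/(RT) = (1)(96485)(+2.27) / ((8.314)(298)) = 88.401.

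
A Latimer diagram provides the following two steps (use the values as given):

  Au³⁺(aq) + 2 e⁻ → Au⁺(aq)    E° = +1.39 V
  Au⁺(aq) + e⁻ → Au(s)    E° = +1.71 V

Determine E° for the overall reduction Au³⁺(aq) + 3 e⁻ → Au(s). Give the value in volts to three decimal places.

Adding the free-energy changes (−nFE°) of the two steps gives −n₃FE°₃ = −n₁FE°₁ − n₂FE°₂.
E°₃ = (2×+1.39 + 1×+1.71) / 3 = (+4.490) / 3 = +1.497 V.
Simply averaging or adding the two E° values would be wrong; the electron-weighted sum is required.

+1.497 V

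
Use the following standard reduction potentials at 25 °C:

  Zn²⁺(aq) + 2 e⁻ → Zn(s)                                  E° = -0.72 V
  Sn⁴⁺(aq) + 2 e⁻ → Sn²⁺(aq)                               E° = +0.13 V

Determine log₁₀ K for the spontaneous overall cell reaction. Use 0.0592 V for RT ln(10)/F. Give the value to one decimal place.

28.7

Cathode: Sn⁴⁺/Sn²⁺; anode: Zn²⁺/Zn. E°cell = +0.85 V, n = 2.
log K = nE°cell / 0.0592 = (2)(+0.85) / 0.0592 = 28.7.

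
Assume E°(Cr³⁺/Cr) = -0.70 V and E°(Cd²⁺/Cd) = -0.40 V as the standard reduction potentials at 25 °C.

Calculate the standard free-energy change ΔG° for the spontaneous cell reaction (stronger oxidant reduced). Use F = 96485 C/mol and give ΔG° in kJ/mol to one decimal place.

-173.7 kJ/mol

Cd²⁺/Cd (E° = -0.40 V) is the cathode; Cr³⁺/Cr (E° = -0.70 V) is the anode, so E°cell = +0.30 V.
Balancing electrons gives n = 6 (lcm of 2 and 3).
ΔG° = −nFE° = −(6)(96485)(+0.30) = -173,673 J = -173.7 kJ/mol.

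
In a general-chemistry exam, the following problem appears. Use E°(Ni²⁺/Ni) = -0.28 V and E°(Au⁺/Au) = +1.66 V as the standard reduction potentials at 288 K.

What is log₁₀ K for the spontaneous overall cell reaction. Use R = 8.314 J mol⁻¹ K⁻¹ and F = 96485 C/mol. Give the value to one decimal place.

67.9

Cathode: Au⁺/Au; anode: Ni²⁺/Ni. E°cell = (+1.66) − (-0.28) = +1.94 V, with n = 2.
ΔG° = −nFE° = −RT ln K, so ln K = nFE°/(RT) = (2)(96485)(+1.94) / ((8.314)(288)) = 156.347.
log₁₀ K = 156.347 / ln 10 = 67.9.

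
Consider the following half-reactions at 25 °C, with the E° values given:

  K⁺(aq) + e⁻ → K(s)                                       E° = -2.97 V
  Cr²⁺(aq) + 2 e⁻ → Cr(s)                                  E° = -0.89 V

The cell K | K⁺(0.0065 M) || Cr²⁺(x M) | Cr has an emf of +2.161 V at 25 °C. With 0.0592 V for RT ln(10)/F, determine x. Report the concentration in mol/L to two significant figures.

0.023 M

Cr²⁺/Cr is the cathode, K⁺/K the anode: E°cell = +2.08 V, n = 2.
Overall reaction: Cr²⁺(aq) + 2 K(s) → Cr(s) + 2 K⁺(aq); Q = [K⁺]^2/[Cr²⁺]^1.
From E = E° − (0.0592/n) log Q: log Q = (E° − E)·n/0.0592 = (+2.08 − (+2.161))·2/0.0592 = -2.7365.
So 1·log[Cr²⁺] = 2·log(0.0065) − log Q = -4.3742 − (-2.7365) = -1.6377; [Cr²⁺] = 10^(-1.6377) ≈ 0.023 M.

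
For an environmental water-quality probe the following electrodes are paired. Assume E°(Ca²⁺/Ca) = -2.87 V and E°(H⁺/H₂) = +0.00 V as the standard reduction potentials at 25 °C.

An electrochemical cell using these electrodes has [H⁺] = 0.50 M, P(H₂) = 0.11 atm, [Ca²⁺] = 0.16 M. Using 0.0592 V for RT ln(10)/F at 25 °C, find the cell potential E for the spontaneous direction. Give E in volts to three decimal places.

H⁺/H₂ is the cathode (higher E°), Ca²⁺/Ca the anode: E°cell = +0.00 − (-2.87) = +2.87 V, n = 2.
Overall: 2 H⁺(aq) + Ca(s) → H₂(g) + Ca²⁺(aq)
Q = P(H₂)·[Ca²⁺] / ([H⁺]^2); log Q = -1.152.
E = E° − (0.0592/n) log Q = +2.87 − (0.0592/2)(-1.152) = +2.904 V.

+2.904 V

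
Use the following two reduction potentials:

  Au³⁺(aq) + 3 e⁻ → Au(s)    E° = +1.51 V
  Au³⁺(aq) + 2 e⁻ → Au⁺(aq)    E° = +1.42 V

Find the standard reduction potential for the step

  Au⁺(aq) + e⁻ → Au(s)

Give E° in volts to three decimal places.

+1.690 V

Sequential free energies add, so n₃E°₃ = n₁E°₁ + n₂E°₂.
With n₃ = 3, and the known step contributing 2×(+1.42) V, the unknown satisfies 1·E° = 3×(+1.51) − 2×(+1.42) = +1.690.
E° = +1.690 / 1 = +1.690 V.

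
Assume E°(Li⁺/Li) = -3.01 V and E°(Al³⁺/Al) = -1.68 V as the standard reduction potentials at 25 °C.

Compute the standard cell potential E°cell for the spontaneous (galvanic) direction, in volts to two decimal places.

+1.33 V

The Al³⁺/Al couple has the higher reduction potential, so it is the cathode; Li⁺/Li is oxidised at the anode.
E°cell = E°(cathode) − E°(anode) = (-1.68) − (-3.01) = +1.33 V.
Since E°cell > 0, the reaction is spontaneous under standard conditions.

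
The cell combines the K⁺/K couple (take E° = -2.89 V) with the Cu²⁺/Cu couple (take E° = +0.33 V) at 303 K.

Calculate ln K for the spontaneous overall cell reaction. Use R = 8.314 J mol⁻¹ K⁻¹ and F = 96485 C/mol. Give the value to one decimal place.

246.7

Cathode: Cu²⁺/Cu; anode: K⁺/K. E°cell = (+0.33) − (-2.89) = +3.22 V, with n = 2.
ΔG° = −nFE° = −RT ln K, so ln K = nFE°/(RT) = (2)(96485)(+3.22) / ((8.314)(303)) = 246.657.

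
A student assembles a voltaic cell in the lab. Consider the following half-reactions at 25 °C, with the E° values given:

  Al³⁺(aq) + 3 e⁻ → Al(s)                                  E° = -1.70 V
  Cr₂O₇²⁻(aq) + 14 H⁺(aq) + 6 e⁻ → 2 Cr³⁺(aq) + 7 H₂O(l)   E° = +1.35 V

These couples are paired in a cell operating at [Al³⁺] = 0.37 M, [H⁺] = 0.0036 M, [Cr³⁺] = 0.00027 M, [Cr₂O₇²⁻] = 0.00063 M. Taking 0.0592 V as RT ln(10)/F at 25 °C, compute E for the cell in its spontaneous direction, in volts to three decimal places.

+2.760 V

Cr₂O₇²⁻/Cr³⁺ is the cathode (higher E°), Al³⁺/Al the anode: E°cell = +1.35 − (-1.70) = +3.05 V, n = 6.
Overall: Cr₂O₇²⁻(aq) + 14 H⁺(aq) + 2 Al(s) → 2 Cr³⁺(aq) + 7 H₂O(l) + 2 Al³⁺(aq)
Q = [Cr³⁺]^2·[Al³⁺]^2 / ([Cr₂O₇²⁻]·[H⁺]^14); log Q = 29.412.
E = E° − (0.0592/n) log Q = +3.05 − (0.0592/6)(29.412) = +2.760 V.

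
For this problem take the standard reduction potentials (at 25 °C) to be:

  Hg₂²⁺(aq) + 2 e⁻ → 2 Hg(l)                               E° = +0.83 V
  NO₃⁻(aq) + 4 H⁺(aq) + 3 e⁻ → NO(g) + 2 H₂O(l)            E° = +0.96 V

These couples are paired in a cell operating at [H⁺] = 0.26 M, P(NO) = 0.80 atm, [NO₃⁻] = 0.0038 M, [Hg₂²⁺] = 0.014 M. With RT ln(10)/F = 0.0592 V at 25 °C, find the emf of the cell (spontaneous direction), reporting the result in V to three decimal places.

+0.093 V

NO₃⁻/NO is the cathode (higher E°), Hg₂²⁺/Hg the anode: E°cell = +0.96 − (+0.83) = +0.13 V, n = 6.
Overall: 2 NO₃⁻(aq) + 8 H⁺(aq) + 6 Hg(l) → 2 NO(g) + 4 H₂O(l) + 3 Hg₂²⁺(aq)
Q = P(NO)^2·[Hg₂²⁺]^3 / ([NO₃⁻]^2·[H⁺]^8); log Q = 3.765.
E = E° − (0.0592/n) log Q = +0.13 − (0.0592/6)(3.765) = +0.093 V.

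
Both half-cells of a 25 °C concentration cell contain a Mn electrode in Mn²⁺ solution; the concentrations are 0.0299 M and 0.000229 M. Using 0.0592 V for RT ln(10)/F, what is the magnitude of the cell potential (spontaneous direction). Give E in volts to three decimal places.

For a concentration cell E°cell = 0. The 0.0299 M side is the cathode (reduction is favoured where [Mn²⁺] is higher).
With n = 2, E = −(0.0592/2) log([Mn²⁺]ₐₙ/[Mn²⁺]꜀ₐₜ) = −(0.0592/2) log(0.000229/0.0299) = −(0.0592/2)(-2.116) = +0.063 V.

+0.063 V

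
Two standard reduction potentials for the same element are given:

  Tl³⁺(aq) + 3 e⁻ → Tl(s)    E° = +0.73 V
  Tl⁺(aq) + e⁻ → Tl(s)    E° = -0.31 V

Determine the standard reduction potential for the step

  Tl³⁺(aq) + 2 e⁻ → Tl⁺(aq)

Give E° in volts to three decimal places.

Sequential free energies add, so n₃E°₃ = n₁E°₁ + n₂E°₂.
With n₃ = 3, and the known step contributing 1×(-0.31) V, the unknown satisfies 2·E° = 3×(+0.73) − 1×(-0.31) = +2.500.
E° = +2.500 / 2 = +1.250 V.

+1.250 V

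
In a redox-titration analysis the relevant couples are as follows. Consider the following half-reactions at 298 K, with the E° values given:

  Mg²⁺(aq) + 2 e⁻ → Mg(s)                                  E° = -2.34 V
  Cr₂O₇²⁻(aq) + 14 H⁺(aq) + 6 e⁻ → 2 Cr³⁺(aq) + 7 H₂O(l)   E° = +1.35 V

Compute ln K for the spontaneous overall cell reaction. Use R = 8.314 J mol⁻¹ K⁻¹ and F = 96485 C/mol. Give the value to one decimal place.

862.2

Cathode: Cr₂O₇²⁻/Cr³⁺; anode: Mg²⁺/Mg. E°cell = (+1.35) − (-2.34) = +3.69 V, with n = 6.
ΔG° = −nFE° = −RT ln K, so ln K = nFE°/(RT) = (6)(96485)(+3.69) / ((8.314)(298)) = 862.206.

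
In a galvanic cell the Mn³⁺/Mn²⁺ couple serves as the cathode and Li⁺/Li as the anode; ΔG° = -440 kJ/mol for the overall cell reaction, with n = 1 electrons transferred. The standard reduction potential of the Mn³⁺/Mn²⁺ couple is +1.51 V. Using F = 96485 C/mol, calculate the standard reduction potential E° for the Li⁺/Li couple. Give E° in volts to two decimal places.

E°cell = −ΔG°/(nF) = −(-440×10³)/((1)(96485)) = +4.560 V.
Since Mn³⁺/Mn²⁺ is the cathode and Li⁺/Li the anode, E°cell = E°(Mn³⁺/Mn²⁺) − E°(Li⁺/Li).
So E°(Li⁺/Li) = E°(Mn³⁺/Mn²⁺) − E°cell = (+1.51) − (+4.560) = -3.05 V.

-3.05 V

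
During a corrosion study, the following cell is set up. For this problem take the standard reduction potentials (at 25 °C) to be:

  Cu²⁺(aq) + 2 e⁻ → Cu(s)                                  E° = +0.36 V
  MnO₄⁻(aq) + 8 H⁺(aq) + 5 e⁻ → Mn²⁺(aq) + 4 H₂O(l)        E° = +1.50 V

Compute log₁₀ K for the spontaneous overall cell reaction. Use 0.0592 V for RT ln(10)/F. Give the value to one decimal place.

192.6

Cathode: MnO₄⁻/Mn²⁺; anode: Cu²⁺/Cu. E°cell = +1.14 V, n = 10.
log K = nE°cell / 0.0592 = (10)(+1.14) / 0.0592 = 192.6.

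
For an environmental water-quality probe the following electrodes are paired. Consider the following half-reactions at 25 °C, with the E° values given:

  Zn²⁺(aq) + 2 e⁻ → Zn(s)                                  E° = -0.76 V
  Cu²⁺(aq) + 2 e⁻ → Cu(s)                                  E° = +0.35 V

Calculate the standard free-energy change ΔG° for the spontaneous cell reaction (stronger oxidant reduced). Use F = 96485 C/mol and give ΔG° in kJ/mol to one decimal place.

Cu²⁺/Cu (E° = +0.35 V) is the cathode; Zn²⁺/Zn (E° = -0.76 V) is the anode, so E°cell = +1.11 V.
Balancing electrons gives n = 2 (lcm of 2 and 2).
ΔG° = −nFE° = −(2)(96485)(+1.11) = -214,197 J = -214.2 kJ/mol.

-214.2 kJ/mol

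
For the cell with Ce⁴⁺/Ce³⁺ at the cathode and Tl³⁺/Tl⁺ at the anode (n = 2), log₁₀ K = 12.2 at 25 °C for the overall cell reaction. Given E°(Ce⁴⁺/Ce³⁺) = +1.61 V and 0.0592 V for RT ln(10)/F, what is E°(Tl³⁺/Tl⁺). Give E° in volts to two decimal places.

+1.25 V

E°cell = (0.0592/n)·log K = (0.0592/2)(12.2) = +0.361 V.
Since Ce⁴⁺/Ce³⁺ is the cathode and Tl³⁺/Tl⁺ the anode, E°cell = E°(Ce⁴⁺/Ce³⁺) − E°(Tl³⁺/Tl⁺).
So E°(Tl³⁺/Tl⁺) = E°(Ce⁴⁺/Ce³⁺) − E°cell = (+1.61) − (+0.361) = +1.25 V.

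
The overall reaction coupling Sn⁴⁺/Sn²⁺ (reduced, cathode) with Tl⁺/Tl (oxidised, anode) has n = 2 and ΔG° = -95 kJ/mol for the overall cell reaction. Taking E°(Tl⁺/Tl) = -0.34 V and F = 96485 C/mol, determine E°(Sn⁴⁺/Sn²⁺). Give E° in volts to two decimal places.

+0.15 V

E°cell = −ΔG°/(nF) = −(-95×10³)/((2)(96485)) = +0.492 V.
Since Sn⁴⁺/Sn²⁺ is the cathode and Tl⁺/Tl the anode, E°cell = E°(Sn⁴⁺/Sn²⁺) − E°(Tl⁺/Tl).
So E°(Sn⁴⁺/Sn²⁺) = E°cell + E°(Tl⁺/Tl) = +0.492 + (-0.34) = +0.15 V.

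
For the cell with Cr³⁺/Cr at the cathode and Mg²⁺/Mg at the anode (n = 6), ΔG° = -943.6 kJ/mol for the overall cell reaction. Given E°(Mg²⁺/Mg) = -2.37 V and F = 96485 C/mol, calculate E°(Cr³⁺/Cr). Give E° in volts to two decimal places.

-0.74 V

E°cell = −ΔG°/(nF) = −(-943.6×10³)/((6)(96485)) = +1.630 V.
Since Cr³⁺/Cr is the cathode and Mg²⁺/Mg the anode, E°cell = E°(Cr³⁺/Cr) − E°(Mg²⁺/Mg).
So E°(Cr³⁺/Cr) = E°cell + E°(Mg²⁺/Mg) = +1.630 + (-2.37) = -0.74 V.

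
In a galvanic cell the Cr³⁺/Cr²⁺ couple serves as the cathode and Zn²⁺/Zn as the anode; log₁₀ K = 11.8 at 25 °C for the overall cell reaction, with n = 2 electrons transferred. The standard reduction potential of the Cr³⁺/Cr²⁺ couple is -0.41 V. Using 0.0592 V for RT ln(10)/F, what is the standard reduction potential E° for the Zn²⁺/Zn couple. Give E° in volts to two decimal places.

E°cell = (0.0592/n)·log K = (0.0592/2)(11.8) = +0.349 V.
Since Cr³⁺/Cr²⁺ is the cathode and Zn²⁺/Zn the anode, E°cell = E°(Cr³⁺/Cr²⁺) − E°(Zn²⁺/Zn).
So E°(Zn²⁺/Zn) = E°(Cr³⁺/Cr²⁺) − E°cell = (-0.41) − (+0.349) = -0.76 V.

-0.76 V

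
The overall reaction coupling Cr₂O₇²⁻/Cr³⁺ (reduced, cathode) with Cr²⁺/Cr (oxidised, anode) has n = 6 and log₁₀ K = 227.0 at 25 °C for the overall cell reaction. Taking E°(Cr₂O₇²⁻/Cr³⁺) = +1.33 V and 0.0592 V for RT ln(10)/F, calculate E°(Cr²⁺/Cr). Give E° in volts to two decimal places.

E°cell = (0.0592/n)·log K = (0.0592/6)(227.0) = +2.240 V.
Since Cr₂O₇²⁻/Cr³⁺ is the cathode and Cr²⁺/Cr the anode, E°cell = E°(Cr₂O₇²⁻/Cr³⁺) − E°(Cr²⁺/Cr).
So E°(Cr²⁺/Cr) = E°(Cr₂O₇²⁻/Cr³⁺) − E°cell = (+1.33) − (+2.240) = -0.91 V.

-0.91 V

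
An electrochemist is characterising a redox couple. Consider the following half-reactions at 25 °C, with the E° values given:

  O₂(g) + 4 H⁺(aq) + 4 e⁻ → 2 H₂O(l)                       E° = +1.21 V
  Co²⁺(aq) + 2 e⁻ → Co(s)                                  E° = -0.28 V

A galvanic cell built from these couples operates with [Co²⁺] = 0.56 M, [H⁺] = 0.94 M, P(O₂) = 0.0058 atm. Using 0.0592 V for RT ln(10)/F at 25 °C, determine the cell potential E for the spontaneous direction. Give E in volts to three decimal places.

O₂/H₂O is the cathode (higher E°), Co²⁺/Co the anode: E°cell = +1.21 − (-0.28) = +1.49 V, n = 4.
Overall: O₂(g) + 4 H⁺(aq) + 2 Co(s) → 2 H₂O(l) + 2 Co²⁺(aq)
Q = [Co²⁺]^2 / (P(O₂)·[H⁺]^4); log Q = 1.840.
E = E° − (0.0592/n) log Q = +1.49 − (0.0592/4)(1.840) = +1.463 V.

+1.463 V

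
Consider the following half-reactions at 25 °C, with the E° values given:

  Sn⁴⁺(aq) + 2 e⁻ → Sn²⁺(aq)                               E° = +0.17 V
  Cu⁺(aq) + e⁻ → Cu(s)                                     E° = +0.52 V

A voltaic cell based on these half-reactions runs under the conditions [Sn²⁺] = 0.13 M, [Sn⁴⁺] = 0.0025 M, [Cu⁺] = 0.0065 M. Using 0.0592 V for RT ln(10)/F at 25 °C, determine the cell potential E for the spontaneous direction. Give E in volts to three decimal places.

+0.271 V

Cu⁺/Cu is the cathode (higher E°), Sn⁴⁺/Sn²⁺ the anode: E°cell = +0.52 − (+0.17) = +0.35 V, n = 2.
Overall: 2 Cu⁺(aq) + Sn²⁺(aq) → 2 Cu(s) + Sn⁴⁺(aq)
Q = [Sn⁴⁺] / ([Cu⁺]^2·[Sn²⁺]); log Q = 2.658.
E = E° − (0.0592/n) log Q = +0.35 − (0.0592/2)(2.658) = +0.271 V.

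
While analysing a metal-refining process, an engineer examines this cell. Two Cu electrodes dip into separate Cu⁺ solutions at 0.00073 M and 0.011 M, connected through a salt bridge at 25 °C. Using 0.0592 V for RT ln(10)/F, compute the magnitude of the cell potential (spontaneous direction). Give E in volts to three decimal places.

+0.070 V

For a concentration cell E°cell = 0. The 0.011 M side is the cathode (reduction is favoured where [Cu⁺] is higher).
With n = 1, E = −(0.0592/1) log([Cu⁺]ₐₙ/[Cu⁺]꜀ₐₜ) = −(0.0592/1) log(0.00073/0.011) = −(0.0592/1)(-1.178) = +0.070 V.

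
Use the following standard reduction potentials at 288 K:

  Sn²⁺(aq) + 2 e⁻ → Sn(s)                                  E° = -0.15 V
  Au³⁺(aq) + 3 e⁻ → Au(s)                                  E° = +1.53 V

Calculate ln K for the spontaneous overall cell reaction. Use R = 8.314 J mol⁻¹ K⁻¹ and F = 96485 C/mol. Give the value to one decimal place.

Cathode: Au³⁺/Au; anode: Sn²⁺/Sn. E°cell = (+1.53) − (-0.15) = +1.68 V, with n = 6.
ΔG° = −nFE° = −RT ln K, so ln K = nFE°/(RT) = (6)(96485)(+1.68) / ((8.314)(288)) = 406.179.

406.2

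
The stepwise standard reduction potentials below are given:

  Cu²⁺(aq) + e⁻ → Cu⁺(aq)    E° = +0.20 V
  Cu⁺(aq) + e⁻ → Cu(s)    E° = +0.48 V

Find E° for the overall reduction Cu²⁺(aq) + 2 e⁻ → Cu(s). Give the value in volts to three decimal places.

+0.340 V

Since ΔG° = −nFE° is additive over sequential reductions, n₃E°₃ = n₁E°₁ + n₂E°₂.
E°₃ = (1×+0.20 + 1×+0.48) / 2 = (+0.680) / 2 = +0.340 V.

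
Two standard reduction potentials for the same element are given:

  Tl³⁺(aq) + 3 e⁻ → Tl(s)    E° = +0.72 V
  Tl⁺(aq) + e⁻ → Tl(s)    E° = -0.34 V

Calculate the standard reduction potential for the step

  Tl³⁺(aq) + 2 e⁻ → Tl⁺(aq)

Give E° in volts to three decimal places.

Sequential free energies add, so n₃E°₃ = n₁E°₁ + n₂E°₂.
With n₃ = 3, and the known step contributing 1×(-0.34) V, the unknown satisfies 2·E° = 3×(+0.72) − 1×(-0.34) = +2.500.
E° = +2.500 / 2 = +1.250 V.

+1.250 V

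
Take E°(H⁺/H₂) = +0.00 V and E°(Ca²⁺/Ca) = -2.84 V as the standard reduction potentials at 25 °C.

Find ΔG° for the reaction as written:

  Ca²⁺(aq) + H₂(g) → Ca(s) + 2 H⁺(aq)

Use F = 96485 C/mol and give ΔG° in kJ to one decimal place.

+548.0 kJ

As written, Ca²⁺/Ca is reduced (cathode) and H⁺/H₂ is oxidised (anode), so E°cell = (-2.84) − (+0.00) = -2.84 V.
Balancing electrons gives n = 2.
ΔG° = −nFE° = −(2)(96485)(-2.84) = 548,035 J = +548.0 kJ.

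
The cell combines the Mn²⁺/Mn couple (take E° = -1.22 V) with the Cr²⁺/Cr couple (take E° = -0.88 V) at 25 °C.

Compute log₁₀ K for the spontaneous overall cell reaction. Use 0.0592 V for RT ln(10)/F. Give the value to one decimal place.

11.5

Cathode: Cr²⁺/Cr; anode: Mn²⁺/Mn. E°cell = +0.34 V, n = 2.
log K = nE°cell / 0.0592 = (2)(+0.34) / 0.0592 = 11.5.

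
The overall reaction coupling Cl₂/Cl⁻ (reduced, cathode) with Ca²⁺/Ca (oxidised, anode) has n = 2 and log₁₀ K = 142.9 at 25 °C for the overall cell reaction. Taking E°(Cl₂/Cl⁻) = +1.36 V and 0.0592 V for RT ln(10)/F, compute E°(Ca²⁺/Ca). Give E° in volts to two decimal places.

-2.87 V

E°cell = (0.0592/n)·log K = (0.0592/2)(142.9) = +4.230 V.
Since Cl₂/Cl⁻ is the cathode and Ca²⁺/Ca the anode, E°cell = E°(Cl₂/Cl⁻) − E°(Ca²⁺/Ca).
So E°(Ca²⁺/Ca) = E°(Cl₂/Cl⁻) − E°cell = (+1.36) − (+4.230) = -2.87 V.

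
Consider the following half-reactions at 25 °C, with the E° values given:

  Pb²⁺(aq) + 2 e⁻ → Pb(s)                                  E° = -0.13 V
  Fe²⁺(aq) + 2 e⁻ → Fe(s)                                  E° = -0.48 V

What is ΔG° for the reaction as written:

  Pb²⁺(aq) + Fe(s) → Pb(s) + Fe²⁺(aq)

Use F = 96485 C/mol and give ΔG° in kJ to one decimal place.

As written, Pb²⁺/Pb is reduced (cathode) and Fe²⁺/Fe is oxidised (anode), so E°cell = (-0.13) − (-0.48) = +0.35 V.
Balancing electrons gives n = 2.
ΔG° = −nFE° = −(2)(96485)(+0.35) = -67,540 J = -67.5 kJ.

-67.5 kJ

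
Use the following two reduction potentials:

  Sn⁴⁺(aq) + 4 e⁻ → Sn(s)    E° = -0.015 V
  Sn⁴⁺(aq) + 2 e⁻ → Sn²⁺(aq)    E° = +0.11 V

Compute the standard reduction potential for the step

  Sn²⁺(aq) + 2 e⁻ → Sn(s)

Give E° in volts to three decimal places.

Sequential free energies add, so n₃E°₃ = n₁E°₁ + n₂E°₂.
With n₃ = 4, and the known step contributing 2×(+0.11) V, the unknown satisfies 2·E° = 4×(-0.015) − 2×(+0.11) = -0.280.
E° = -0.280 / 2 = -0.140 V.

-0.140 V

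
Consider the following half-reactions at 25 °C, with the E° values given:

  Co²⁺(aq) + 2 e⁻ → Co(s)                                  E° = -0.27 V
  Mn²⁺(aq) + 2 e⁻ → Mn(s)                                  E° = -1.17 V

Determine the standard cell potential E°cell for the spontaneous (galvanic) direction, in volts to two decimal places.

+0.90 V

The Co²⁺/Co couple has the higher reduction potential, so it is the cathode; Mn²⁺/Mn is oxidised at the anode.
E°cell = E°(cathode) − E°(anode) = (-0.27) − (-1.17) = +0.90 V.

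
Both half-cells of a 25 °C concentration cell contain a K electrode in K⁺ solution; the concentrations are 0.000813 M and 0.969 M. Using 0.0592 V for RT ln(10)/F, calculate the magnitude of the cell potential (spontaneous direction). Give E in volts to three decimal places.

For a concentration cell E°cell = 0. The 0.969 M side is the cathode (reduction is favoured where [K⁺] is higher).
With n = 1, E = −(0.0592/1) log([K⁺]ₐₙ/[K⁺]꜀ₐₜ) = −(0.0592/1) log(0.000813/0.969) = −(0.0592/1)(-3.076) = +0.182 V.

+0.182 V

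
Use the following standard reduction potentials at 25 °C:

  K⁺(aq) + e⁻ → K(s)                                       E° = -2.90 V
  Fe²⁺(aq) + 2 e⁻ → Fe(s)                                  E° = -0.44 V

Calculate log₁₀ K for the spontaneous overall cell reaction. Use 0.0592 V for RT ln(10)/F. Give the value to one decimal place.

Cathode: Fe²⁺/Fe; anode: K⁺/K. E°cell = +2.46 V, n = 2.
log K = nE°cell / 0.0592 = (2)(+2.46) / 0.0592 = 83.1.

83.1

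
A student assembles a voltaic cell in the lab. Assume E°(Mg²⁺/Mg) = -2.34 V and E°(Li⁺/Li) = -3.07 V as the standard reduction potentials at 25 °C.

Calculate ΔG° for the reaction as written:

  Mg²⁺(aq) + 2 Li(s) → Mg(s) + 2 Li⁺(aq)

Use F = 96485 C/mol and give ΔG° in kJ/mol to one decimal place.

As written, Mg²⁺/Mg is reduced (cathode) and Li⁺/Li is oxidised (anode), so E°cell = (-2.34) − (-3.07) = +0.73 V.
Balancing electrons gives n = 2.
ΔG° = −nFE° = −(2)(96485)(+0.73) = -140,868 J = -140.9 kJ/mol.

-140.9 kJ/mol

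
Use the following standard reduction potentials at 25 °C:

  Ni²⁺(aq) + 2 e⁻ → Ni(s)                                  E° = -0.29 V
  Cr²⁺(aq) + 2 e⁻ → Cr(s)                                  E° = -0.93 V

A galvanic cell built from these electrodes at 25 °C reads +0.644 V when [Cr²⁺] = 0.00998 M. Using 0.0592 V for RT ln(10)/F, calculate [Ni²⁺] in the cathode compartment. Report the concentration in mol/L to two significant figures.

Ni²⁺/Ni is the cathode, Cr²⁺/Cr the anode: E°cell = +0.64 V, n = 2.
Overall reaction: Ni²⁺(aq) + Cr(s) → Ni(s) + Cr²⁺(aq); Q = [Cr²⁺]^1/[Ni²⁺]^1.
From E = E° − (0.0592/n) log Q: log Q = (E° − E)·n/0.0592 = (+0.64 − (+0.644))·2/0.0592 = -0.1351.
So 1·log[Ni²⁺] = 1·log(0.00998) − log Q = -2.0009 − (-0.1351) = -1.8658; [Ni²⁺] = 10^(-1.8658) ≈ 0.014 M.

0.014 M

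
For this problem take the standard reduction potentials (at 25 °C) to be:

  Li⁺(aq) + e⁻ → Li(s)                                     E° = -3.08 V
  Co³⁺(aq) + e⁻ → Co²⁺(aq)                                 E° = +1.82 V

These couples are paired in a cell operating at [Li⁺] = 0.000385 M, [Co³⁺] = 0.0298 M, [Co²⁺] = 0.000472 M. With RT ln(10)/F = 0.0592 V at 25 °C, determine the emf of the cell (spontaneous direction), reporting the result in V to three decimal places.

Co³⁺/Co²⁺ is the cathode (higher E°), Li⁺/Li the anode: E°cell = +1.82 − (-3.08) = +4.90 V, n = 1.
Overall: Co³⁺(aq) + Li(s) → Co²⁺(aq) + Li⁺(aq)
Q = [Co²⁺]·[Li⁺] / ([Co³⁺]); log Q = -5.215.
E = E° − (0.0592/n) log Q = +4.90 − (0.0592/1)(-5.215) = +5.209 V.

+5.209 V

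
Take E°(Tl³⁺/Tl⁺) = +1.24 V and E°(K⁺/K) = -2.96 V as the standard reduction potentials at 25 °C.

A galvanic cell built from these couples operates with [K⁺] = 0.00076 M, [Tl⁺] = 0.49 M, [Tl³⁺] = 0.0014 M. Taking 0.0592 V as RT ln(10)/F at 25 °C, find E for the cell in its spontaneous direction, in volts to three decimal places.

+4.309 V

Tl³⁺/Tl⁺ is the cathode (higher E°), K⁺/K the anode: E°cell = +1.24 − (-2.96) = +4.20 V, n = 2.
Overall: Tl³⁺(aq) + 2 K(s) → Tl⁺(aq) + 2 K⁺(aq)
Q = [Tl⁺]·[K⁺]^2 / ([Tl³⁺]); log Q = -3.694.
E = E° − (0.0592/n) log Q = +4.20 − (0.0592/2)(-3.694) = +4.309 V.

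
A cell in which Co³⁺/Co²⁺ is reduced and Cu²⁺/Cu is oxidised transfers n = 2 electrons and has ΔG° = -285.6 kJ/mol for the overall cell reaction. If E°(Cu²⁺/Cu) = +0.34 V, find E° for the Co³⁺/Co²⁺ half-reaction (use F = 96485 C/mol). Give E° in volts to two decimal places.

+1.82 V

E°cell = −ΔG°/(nF) = −(-285.6×10³)/((2)(96485)) = +1.480 V.
Since Co³⁺/Co²⁺ is the cathode and Cu²⁺/Cu the anode, E°cell = E°(Co³⁺/Co²⁺) − E°(Cu²⁺/Cu).
So E°(Co³⁺/Co²⁺) = E°cell + E°(Cu²⁺/Cu) = +1.480 + (+0.34) = +1.82 V.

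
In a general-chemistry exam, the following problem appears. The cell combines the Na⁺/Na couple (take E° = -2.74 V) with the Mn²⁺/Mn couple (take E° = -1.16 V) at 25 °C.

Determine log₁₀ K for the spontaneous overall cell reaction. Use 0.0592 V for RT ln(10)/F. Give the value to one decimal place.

53.4

Cathode: Mn²⁺/Mn; anode: Na⁺/Na. E°cell = +1.58 V, n = 2.
log K = nE°cell / 0.0592 = (2)(+1.58) / 0.0592 = 53.4.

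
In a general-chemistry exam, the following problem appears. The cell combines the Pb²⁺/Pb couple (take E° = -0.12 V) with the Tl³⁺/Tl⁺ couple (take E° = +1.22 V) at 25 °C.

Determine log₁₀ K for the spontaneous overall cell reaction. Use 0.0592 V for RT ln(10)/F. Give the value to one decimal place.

45.3

Cathode: Tl³⁺/Tl⁺; anode: Pb²⁺/Pb. E°cell = +1.34 V, n = 2.
log K = nE°cell / 0.0592 = (2)(+1.34) / 0.0592 = 45.3.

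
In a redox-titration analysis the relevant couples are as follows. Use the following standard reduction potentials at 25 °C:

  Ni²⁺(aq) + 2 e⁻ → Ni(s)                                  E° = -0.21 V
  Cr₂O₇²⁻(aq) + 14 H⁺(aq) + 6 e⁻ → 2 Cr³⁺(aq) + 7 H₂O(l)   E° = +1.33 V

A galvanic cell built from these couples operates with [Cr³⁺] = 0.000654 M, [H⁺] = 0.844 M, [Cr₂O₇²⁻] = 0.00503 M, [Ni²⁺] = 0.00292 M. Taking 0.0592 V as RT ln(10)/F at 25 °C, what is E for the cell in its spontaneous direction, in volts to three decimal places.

+1.645 V

Cr₂O₇²⁻/Cr³⁺ is the cathode (higher E°), Ni²⁺/Ni the anode: E°cell = +1.33 − (-0.21) = +1.54 V, n = 6.
Overall: Cr₂O₇²⁻(aq) + 14 H⁺(aq) + 3 Ni(s) → 2 Cr³⁺(aq) + 7 H₂O(l) + 3 Ni²⁺(aq)
Q = [Cr³⁺]^2·[Ni²⁺]^3 / ([Cr₂O₇²⁻]·[H⁺]^14); log Q = -10.643.
E = E° − (0.0592/n) log Q = +1.54 − (0.0592/6)(-10.643) = +1.645 V.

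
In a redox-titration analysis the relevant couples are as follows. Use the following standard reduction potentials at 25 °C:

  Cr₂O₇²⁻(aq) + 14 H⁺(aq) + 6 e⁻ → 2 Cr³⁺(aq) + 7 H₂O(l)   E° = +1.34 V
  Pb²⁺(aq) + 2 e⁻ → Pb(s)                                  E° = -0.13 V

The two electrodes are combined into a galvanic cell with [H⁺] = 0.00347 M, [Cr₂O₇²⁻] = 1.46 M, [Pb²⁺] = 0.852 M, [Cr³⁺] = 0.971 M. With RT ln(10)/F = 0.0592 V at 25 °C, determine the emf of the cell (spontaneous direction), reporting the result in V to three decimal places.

Cr₂O₇²⁻/Cr³⁺ is the cathode (higher E°), Pb²⁺/Pb the anode: E°cell = +1.34 − (-0.13) = +1.47 V, n = 6.
Overall: Cr₂O₇²⁻(aq) + 14 H⁺(aq) + 3 Pb(s) → 2 Cr³⁺(aq) + 7 H₂O(l) + 3 Pb²⁺(aq)
Q = [Cr³⁺]^2·[Pb²⁺]^3 / ([Cr₂O₇²⁻]·[H⁺]^14); log Q = 34.037.
E = E° − (0.0592/n) log Q = +1.47 − (0.0592/6)(34.037) = +1.134 V.

+1.134 V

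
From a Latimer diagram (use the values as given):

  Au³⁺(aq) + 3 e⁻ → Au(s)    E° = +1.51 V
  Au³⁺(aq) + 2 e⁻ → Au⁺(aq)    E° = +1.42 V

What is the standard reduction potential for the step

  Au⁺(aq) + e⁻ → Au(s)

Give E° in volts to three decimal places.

+1.690 V

Sequential free energies add, so n₃E°₃ = n₁E°₁ + n₂E°₂.
With n₃ = 3, and the known step contributing 2×(+1.42) V, the unknown satisfies 1·E° = 3×(+1.51) − 2×(+1.42) = +1.690.
E° = +1.690 / 1 = +1.690 V.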